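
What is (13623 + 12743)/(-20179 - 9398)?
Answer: -26366/29577 ≈ -0.89144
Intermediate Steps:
(13623 + 12743)/(-20179 - 9398) = 26366/(-29577) = 26366*(-1/29577) = -26366/29577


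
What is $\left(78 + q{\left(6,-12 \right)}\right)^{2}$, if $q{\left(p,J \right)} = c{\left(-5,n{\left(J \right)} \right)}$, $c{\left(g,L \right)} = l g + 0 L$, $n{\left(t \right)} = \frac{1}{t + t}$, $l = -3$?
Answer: $8649$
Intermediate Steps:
$n{\left(t \right)} = \frac{1}{2 t}$
$c{\left(g,L \right)} = - 3 g$ ($c{\left(g,L \right)} = - 3 g + 0 L = - 3 g + 0 = - 3 g$)
$q{\left(p,J \right)} = 15$ ($q{\left(p,J \right)} = \left(-3\right) \left(-5\right) = 15$)
$\left(78 + q{\left(6,-12 \right)}\right)^{2} = \left(78 + 15\right)^{2} = 93^{2} = 8649$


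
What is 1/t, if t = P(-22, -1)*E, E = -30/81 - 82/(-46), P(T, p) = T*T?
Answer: 621/424468 ≈ 0.0014630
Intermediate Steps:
P(T, p) = T**2
E = 877/621 (E = -30*1/81 - 82*(-1/46) = -10/27 + 41/23 = 877/621 ≈ 1.4122)
t = 424468/621 (t = (-22)**2*(877/621) = 484*(877/621) = 424468/621 ≈ 683.52)
1/t = 1/(424468/621) = 621/424468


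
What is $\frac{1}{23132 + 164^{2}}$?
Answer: $\frac{1}{50028} \approx 1.9989 \cdot 10^{-5}$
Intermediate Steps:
$\frac{1}{23132 + 164^{2}} = \frac{1}{23132 + 26896} = \frac{1}{50028}$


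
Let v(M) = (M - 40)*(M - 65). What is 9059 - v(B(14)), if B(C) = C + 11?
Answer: 8459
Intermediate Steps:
B(C) = 11 + C
v(M) = (-65 + M)*(-40 + M) (v(M) = (-40 + M)*(-65 + M) = (-65 + M)*(-40 + M))
9059 - v(B(14)) = 9059 - (2600 + (11 + 14)**2 - 105*(11 + 14)) = 9059 - (2600 + 25**2 - 105*25) = 9059 - (2600 + 625 - 2625) = 9059 - 1*600 = 9059 - 600 = 8459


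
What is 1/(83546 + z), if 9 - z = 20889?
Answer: 1/62666 ≈ 1.5958e-5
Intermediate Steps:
z = -20880 (z = 9 - 1*20889 = 9 - 20889 = -20880)
1/(83546 + z) = 1/(83546 - 20880) = 1/62666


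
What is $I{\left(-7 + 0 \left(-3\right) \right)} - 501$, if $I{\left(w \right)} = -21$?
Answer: $-522$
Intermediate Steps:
$I{\left(-7 + 0 \left(-3\right) \right)} - 501 = -21 - 501 = -522$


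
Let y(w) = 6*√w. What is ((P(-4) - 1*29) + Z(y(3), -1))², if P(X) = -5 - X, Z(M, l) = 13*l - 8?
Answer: 2601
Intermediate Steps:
Z(M, l) = -8 + 13*l
((P(-4) - 1*29) + Z(y(3), -1))² = (((-5 - 1*(-4)) - 1*29) + (-8 + 13*(-1)))² = (((-5 + 4) - 29) + (-8 - 13))² = ((-1 - 29) - 21)² = (-30 - 21)² = (-51)² = 2601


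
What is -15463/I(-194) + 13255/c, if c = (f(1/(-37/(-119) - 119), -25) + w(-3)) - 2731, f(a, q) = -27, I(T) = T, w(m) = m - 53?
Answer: 10235353/136479 ≈ 74.996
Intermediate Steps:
w(m) = -53 + m
c = -2814 (c = (-27 + (-53 - 3)) - 2731 = (-27 - 56) - 2731 = -83 - 2731 = -2814)
-15463/I(-194) + 13255/c = -15463/(-194) + 13255/(-2814) = -15463*(-1/194) + 13255*(-1/2814) = 15463/194 - 13255/2814 = 10235353/136479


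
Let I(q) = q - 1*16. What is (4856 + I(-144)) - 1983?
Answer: 2713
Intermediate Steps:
I(q) = -16 + q (I(q) = q - 16 = -16 + q)
(4856 + I(-144)) - 1983 = (4856 + (-16 - 144)) - 1983 = (4856 - 160) - 1983 = 4696 - 1983 = 2713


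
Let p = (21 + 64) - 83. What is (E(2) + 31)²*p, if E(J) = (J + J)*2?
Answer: 3042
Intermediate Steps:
E(J) = 4*J (E(J) = (2*J)*2 = 4*J)
p = 2 (p = 85 - 83 = 2)
(E(2) + 31)²*p = (4*2 + 31)²*2 = (8 + 31)²*2 = 39²*2 = 1521*2 = 3042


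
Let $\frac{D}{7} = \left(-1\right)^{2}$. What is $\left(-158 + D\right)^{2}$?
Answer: $22801$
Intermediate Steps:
$D = 7$ ($D = 7 \left(-1\right)^{2} = 7 \cdot 1 = 7$)
$\left(-158 + D\right)^{2} = \left(-158 + 7\right)^{2} = \left(-151\right)^{2} = 22801$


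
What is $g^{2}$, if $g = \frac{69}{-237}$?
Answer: $\frac{529}{6241} \approx 0.084762$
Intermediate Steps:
$g = - \frac{23}{79}$ ($g = 69 \left(- \frac{1}{237}\right) = - \frac{23}{79} \approx -0.29114$)
$g^{2} = \left(- \frac{23}{79}\right)^{2} = \frac{529}{6241}$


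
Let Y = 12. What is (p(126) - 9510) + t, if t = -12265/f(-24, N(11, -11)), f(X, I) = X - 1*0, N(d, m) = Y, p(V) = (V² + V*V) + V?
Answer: 549097/24 ≈ 22879.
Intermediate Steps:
p(V) = V + 2*V² (p(V) = (V² + V²) + V = 2*V² + V = V + 2*V²)
N(d, m) = 12
f(X, I) = X (f(X, I) = X + 0 = X)
t = 12265/24 (t = -12265/(-24) = -12265*(-1/24) = 12265/24 ≈ 511.04)
(p(126) - 9510) + t = (126*(1 + 2*126) - 9510) + 12265/24 = (126*(1 + 252) - 9510) + 12265/24 = (126*253 - 9510) + 12265/24 = (31878 - 9510) + 12265/24 = 22368 + 12265/24 = 549097/24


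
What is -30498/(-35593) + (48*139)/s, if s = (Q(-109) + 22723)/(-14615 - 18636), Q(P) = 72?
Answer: -7895635766586/811342435 ≈ -9731.6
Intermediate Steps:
s = -22795/33251 (s = (72 + 22723)/(-14615 - 18636) = 22795/(-33251) = 22795*(-1/33251) = -22795/33251 ≈ -0.68554)
-30498/(-35593) + (48*139)/s = -30498/(-35593) + (48*139)/(-22795/33251) = -30498*(-1/35593) + 6672*(-33251/22795) = 30498/35593 - 221850672/22795 = -7895635766586/811342435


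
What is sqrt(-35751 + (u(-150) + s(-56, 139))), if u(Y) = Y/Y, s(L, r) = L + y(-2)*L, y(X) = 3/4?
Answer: 2*I*sqrt(8962) ≈ 189.34*I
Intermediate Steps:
y(X) = 3/4 (y(X) = 3*(1/4) = 3/4)
s(L, r) = 7*L/4 (s(L, r) = L + 3*L/4 = 7*L/4)
u(Y) = 1
sqrt(-35751 + (u(-150) + s(-56, 139))) = sqrt(-35751 + (1 + (7/4)*(-56))) = sqrt(-35751 + (1 - 98)) = sqrt(-35751 - 97) = sqrt(-35848) = 2*I*sqrt(8962)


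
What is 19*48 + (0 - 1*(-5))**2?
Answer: 937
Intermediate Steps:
19*48 + (0 - 1*(-5))**2 = 912 + (0 + 5)**2 = 912 + 5**2 = 912 + 25 = 937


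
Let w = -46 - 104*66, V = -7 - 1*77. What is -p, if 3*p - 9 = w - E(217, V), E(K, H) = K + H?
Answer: 7034/3 ≈ 2344.7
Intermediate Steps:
V = -84 (V = -7 - 77 = -84)
w = -6910 (w = -46 - 6864 = -6910)
E(K, H) = H + K
p = -7034/3 (p = 3 + (-6910 - (-84 + 217))/3 = 3 + (-6910 - 1*133)/3 = 3 + (-6910 - 133)/3 = 3 + (⅓)*(-7043) = 3 - 7043/3 = -7034/3 ≈ -2344.7)
-p = -1*(-7034/3) = 7034/3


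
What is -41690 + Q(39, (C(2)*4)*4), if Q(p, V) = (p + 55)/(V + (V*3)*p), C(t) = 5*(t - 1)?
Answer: -196776753/4720 ≈ -41690.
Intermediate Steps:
C(t) = -5 + 5*t (C(t) = 5*(-1 + t) = -5 + 5*t)
Q(p, V) = (55 + p)/(V + 3*V*p) (Q(p, V) = (55 + p)/(V + (3*V)*p) = (55 + p)/(V + 3*V*p))
-41690 + Q(39, (C(2)*4)*4) = -41690 + (55 + 39)/(((((-5 + 5*2)*4)*4))*(1 + 3*39)) = -41690 + 94/((((-5 + 10)*4)*4)*(1 + 117)) = -41690 + 94/(((5*4)*4)*118) = -41690 + (1/118)*94/(20*4) = -41690 + (1/118)*94/80 = -41690 + (1/80)*(1/118)*94 = -41690 + 47/4720 = -196776753/4720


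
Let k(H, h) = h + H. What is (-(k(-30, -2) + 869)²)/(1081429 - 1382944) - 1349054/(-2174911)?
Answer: 643478413723/218589430055 ≈ 2.9438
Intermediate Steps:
k(H, h) = H + h
(-(k(-30, -2) + 869)²)/(1081429 - 1382944) - 1349054/(-2174911) = (-((-30 - 2) + 869)²)/(1081429 - 1382944) - 1349054/(-2174911) = -(-32 + 869)²/(-301515) - 1349054*(-1/2174911) = -1*837²*(-1/301515) + 1349054/2174911 = -1*700569*(-1/301515) + 1349054/2174911 = -700569*(-1/301515) + 1349054/2174911 = 233523/100505 + 1349054/2174911 = 643478413723/218589430055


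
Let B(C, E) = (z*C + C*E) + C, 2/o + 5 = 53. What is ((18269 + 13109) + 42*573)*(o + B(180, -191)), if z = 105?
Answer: -5089745339/6 ≈ -8.4829e+8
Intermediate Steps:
o = 1/24 (o = 2/(-5 + 53) = 2/48 = 2*(1/48) = 1/24 ≈ 0.041667)
B(C, E) = 106*C + C*E (B(C, E) = (105*C + C*E) + C = 106*C + C*E)
((18269 + 13109) + 42*573)*(o + B(180, -191)) = ((18269 + 13109) + 42*573)*(1/24 + 180*(106 - 191)) = (31378 + 24066)*(1/24 + 180*(-85)) = 55444*(1/24 - 15300) = 55444*(-367199/24) = -5089745339/6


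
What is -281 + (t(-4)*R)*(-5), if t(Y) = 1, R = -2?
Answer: -271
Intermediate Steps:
-281 + (t(-4)*R)*(-5) = -281 + (1*(-2))*(-5) = -281 - 2*(-5) = -281 + 10 = -271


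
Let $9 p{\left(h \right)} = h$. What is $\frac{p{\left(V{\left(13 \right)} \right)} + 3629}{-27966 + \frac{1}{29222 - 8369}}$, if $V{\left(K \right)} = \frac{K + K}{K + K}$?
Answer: $- \frac{75677854}{583174997} \approx -0.12977$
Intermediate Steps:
$V{\left(K \right)} = 1$ ($V{\left(K \right)} = \frac{2 K}{2 K} = 2 K \frac{1}{2 K} = 1$)
$p{\left(h \right)} = \frac{h}{9}$
$\frac{p{\left(V{\left(13 \right)} \right)} + 3629}{-27966 + \frac{1}{29222 - 8369}} = \frac{\frac{1}{9} \cdot 1 + 3629}{-27966 + \frac{1}{29222 - 8369}} = \frac{\frac{1}{9} + 3629}{-27966 + \frac{1}{20853}} = \frac{32662}{9 \left(-27966 + \frac{1}{20853}\right)} = \frac{32662}{9 \left(- \frac{583174997}{20853}\right)} = \frac{32662}{9} \left(- \frac{20853}{583174997}\right) = - \frac{75677854}{583174997}$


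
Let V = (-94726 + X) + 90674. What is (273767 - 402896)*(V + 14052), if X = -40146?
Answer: 3892722834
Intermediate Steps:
V = -44198 (V = (-94726 - 40146) + 90674 = -134872 + 90674 = -44198)
(273767 - 402896)*(V + 14052) = (273767 - 402896)*(-44198 + 14052) = -129129*(-30146) = 3892722834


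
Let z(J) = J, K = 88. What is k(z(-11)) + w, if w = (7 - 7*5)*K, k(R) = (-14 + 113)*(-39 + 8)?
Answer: -5533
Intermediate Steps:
k(R) = -3069 (k(R) = 99*(-31) = -3069)
w = -2464 (w = (7 - 7*5)*88 = (7 - 35)*88 = -28*88 = -2464)
k(z(-11)) + w = -3069 - 2464 = -5533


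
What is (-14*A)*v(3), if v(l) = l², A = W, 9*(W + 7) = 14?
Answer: 686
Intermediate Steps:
W = -49/9 (W = -7 + (⅑)*14 = -7 + 14/9 = -49/9 ≈ -5.4444)
A = -49/9 ≈ -5.4444
(-14*A)*v(3) = -14*(-49/9)*3² = (686/9)*9 = 686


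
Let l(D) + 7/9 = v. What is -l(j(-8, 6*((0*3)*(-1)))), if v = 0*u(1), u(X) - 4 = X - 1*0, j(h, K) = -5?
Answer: 7/9 ≈ 0.77778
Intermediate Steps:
u(X) = 4 + X (u(X) = 4 + (X - 1*0) = 4 + (X + 0) = 4 + X)
v = 0 (v = 0*(4 + 1) = 0*5 = 0)
l(D) = -7/9 (l(D) = -7/9 + 0 = -7/9)
-l(j(-8, 6*((0*3)*(-1)))) = -1*(-7/9) = 7/9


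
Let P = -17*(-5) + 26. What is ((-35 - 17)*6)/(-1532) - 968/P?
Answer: -362086/42513 ≈ -8.5171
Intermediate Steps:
P = 111 (P = 85 + 26 = 111)
((-35 - 17)*6)/(-1532) - 968/P = ((-35 - 17)*6)/(-1532) - 968/111 = -52*6*(-1/1532) - 968*1/111 = -312*(-1/1532) - 968/111 = 78/383 - 968/111 = -362086/42513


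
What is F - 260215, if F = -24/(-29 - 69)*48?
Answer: -12749959/49 ≈ -2.6020e+5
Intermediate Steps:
F = 576/49 (F = -24/(-98)*48 = -24*(-1/98)*48 = (12/49)*48 = 576/49 ≈ 11.755)
F - 260215 = 576/49 - 260215 = -12749959/49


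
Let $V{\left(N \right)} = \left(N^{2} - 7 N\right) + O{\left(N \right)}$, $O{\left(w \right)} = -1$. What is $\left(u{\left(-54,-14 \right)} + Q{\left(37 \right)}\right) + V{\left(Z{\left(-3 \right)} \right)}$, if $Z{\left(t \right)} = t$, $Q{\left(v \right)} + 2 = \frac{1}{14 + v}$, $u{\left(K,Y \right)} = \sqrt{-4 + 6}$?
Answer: $\frac{1378}{51} + \sqrt{2} \approx 28.434$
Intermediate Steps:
$u{\left(K,Y \right)} = \sqrt{2}$
$Q{\left(v \right)} = -2 + \frac{1}{14 + v}$
$V{\left(N \right)} = -1 + N^{2} - 7 N$ ($V{\left(N \right)} = \left(N^{2} - 7 N\right) - 1 = -1 + N^{2} - 7 N$)
$\left(u{\left(-54,-14 \right)} + Q{\left(37 \right)}\right) + V{\left(Z{\left(-3 \right)} \right)} = \left(\sqrt{2} + \frac{-27 - 74}{14 + 37}\right) - \left(-20 - 9\right) = \left(\sqrt{2} + \frac{-27 - 74}{51}\right) + \left(-1 + 9 + 21\right) = \left(\sqrt{2} + \frac{1}{51} \left(-101\right)\right) + 29 = \left(\sqrt{2} - \frac{101}{51}\right) + 29 = \left(- \frac{101}{51} + \sqrt{2}\right) + 29 = \frac{1378}{51} + \sqrt{2}$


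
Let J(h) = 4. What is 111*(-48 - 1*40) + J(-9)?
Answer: -9764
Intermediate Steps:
111*(-48 - 1*40) + J(-9) = 111*(-48 - 1*40) + 4 = 111*(-48 - 40) + 4 = 111*(-88) + 4 = -9768 + 4 = -9764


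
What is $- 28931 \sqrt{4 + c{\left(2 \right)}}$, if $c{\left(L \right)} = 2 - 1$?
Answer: $- 28931 \sqrt{5} \approx -64692.0$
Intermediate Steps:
$c{\left(L \right)} = 1$ ($c{\left(L \right)} = 2 - 1 = 1$)
$- 28931 \sqrt{4 + c{\left(2 \right)}} = - 28931 \sqrt{4 + 1} = - 28931 \sqrt{5}$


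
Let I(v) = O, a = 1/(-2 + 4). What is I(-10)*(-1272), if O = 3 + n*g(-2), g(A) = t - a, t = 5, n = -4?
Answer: 19080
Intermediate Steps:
a = ½ (a = 1/2 = ½ ≈ 0.50000)
g(A) = 9/2 (g(A) = 5 - 1*½ = 5 - ½ = 9/2)
O = -15 (O = 3 - 4*9/2 = 3 - 18 = -15)
I(v) = -15
I(-10)*(-1272) = -15*(-1272) = 19080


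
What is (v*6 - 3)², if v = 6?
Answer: 1089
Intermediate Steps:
(v*6 - 3)² = (6*6 - 3)² = (36 - 3)² = 33² = 1089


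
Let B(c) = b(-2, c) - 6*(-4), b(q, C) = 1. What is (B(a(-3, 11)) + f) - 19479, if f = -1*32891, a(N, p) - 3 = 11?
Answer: -52345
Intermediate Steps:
a(N, p) = 14 (a(N, p) = 3 + 11 = 14)
f = -32891
B(c) = 25 (B(c) = 1 - 6*(-4) = 1 + 24 = 25)
(B(a(-3, 11)) + f) - 19479 = (25 - 32891) - 19479 = -32866 - 19479 = -52345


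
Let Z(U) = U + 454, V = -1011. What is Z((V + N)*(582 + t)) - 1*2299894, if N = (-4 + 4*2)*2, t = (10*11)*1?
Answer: -2993516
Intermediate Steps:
t = 110 (t = 110*1 = 110)
N = 8 (N = (-4 + 8)*2 = 4*2 = 8)
Z(U) = 454 + U
Z((V + N)*(582 + t)) - 1*2299894 = (454 + (-1011 + 8)*(582 + 110)) - 1*2299894 = (454 - 1003*692) - 2299894 = (454 - 694076) - 2299894 = -693622 - 2299894 = -2993516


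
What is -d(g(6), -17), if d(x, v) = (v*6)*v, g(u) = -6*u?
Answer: -1734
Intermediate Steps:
d(x, v) = 6*v**2 (d(x, v) = (6*v)*v = 6*v**2)
-d(g(6), -17) = -6*(-17)**2 = -6*289 = -1*1734 = -1734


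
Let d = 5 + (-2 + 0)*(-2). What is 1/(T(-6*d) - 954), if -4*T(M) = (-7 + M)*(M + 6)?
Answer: -1/1686 ≈ -0.00059312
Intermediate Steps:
d = 9 (d = 5 - 2*(-2) = 5 + 4 = 9)
T(M) = -(-7 + M)*(6 + M)/4 (T(M) = -(-7 + M)*(M + 6)/4 = -(-7 + M)*(6 + M)/4)
1/(T(-6*d) - 954) = 1/((21/2 - (-6*9)**2/4 + (-6*9)/4) - 954) = 1/((21/2 - 1/4*(-54)**2 + (1/4)*(-54)) - 954) = 1/((21/2 - 1/4*2916 - 27/2) - 954) = 1/((21/2 - 729 - 27/2) - 954) = 1/(-732 - 954) = 1/(-1686) = -1/1686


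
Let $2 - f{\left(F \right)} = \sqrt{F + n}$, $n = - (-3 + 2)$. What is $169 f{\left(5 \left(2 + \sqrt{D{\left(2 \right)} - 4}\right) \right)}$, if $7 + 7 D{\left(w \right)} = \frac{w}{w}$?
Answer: $338 - \frac{169 \sqrt{539 + 35 i \sqrt{238}}}{7} \approx -277.98 - 255.47 i$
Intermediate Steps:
$D{\left(w \right)} = - \frac{6}{7}$ ($D{\left(w \right)} = -1 + \frac{w \frac{1}{w}}{7} = -1 + \frac{1}{7} \cdot 1 = -1 + \frac{1}{7} = - \frac{6}{7}$)
$n = 1$ ($n = \left(-1\right) \left(-1\right) = 1$)
$f{\left(F \right)} = 2 - \sqrt{1 + F}$ ($f{\left(F \right)} = 2 - \sqrt{F + 1} = 2 - \sqrt{1 + F}$)
$169 f{\left(5 \left(2 + \sqrt{D{\left(2 \right)} - 4}\right) \right)} = 169 \left(2 - \sqrt{1 + 5 \left(2 + \sqrt{- \frac{6}{7} - 4}\right)}\right) = 169 \left(2 - \sqrt{1 + 5 \left(2 + \sqrt{- \frac{34}{7}}\right)}\right) = 169 \left(2 - \sqrt{1 + 5 \left(2 + \frac{i \sqrt{238}}{7}\right)}\right) = 169 \left(2 - \sqrt{1 + \left(10 + \frac{5 i \sqrt{238}}{7}\right)}\right) = 169 \left(2 - \sqrt{11 + \frac{5 i \sqrt{238}}{7}}\right) = 338 - 169 \sqrt{11 + \frac{5 i \sqrt{238}}{7}}$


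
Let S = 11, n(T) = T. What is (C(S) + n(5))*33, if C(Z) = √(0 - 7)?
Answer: 165 + 33*I*√7 ≈ 165.0 + 87.31*I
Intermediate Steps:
C(Z) = I*√7 (C(Z) = √(-7) = I*√7)
(C(S) + n(5))*33 = (I*√7 + 5)*33 = (5 + I*√7)*33 = 165 + 33*I*√7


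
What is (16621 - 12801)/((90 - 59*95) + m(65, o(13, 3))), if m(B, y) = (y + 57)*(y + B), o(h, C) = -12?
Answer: -382/313 ≈ -1.2204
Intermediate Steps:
m(B, y) = (57 + y)*(B + y)
(16621 - 12801)/((90 - 59*95) + m(65, o(13, 3))) = (16621 - 12801)/((90 - 59*95) + ((-12)² + 57*65 + 57*(-12) + 65*(-12))) = 3820/((90 - 5605) + (144 + 3705 - 684 - 780)) = 3820/(-5515 + 2385) = 3820/(-3130) = 3820*(-1/3130) = -382/313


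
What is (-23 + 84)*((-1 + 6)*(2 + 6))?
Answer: 2440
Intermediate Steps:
(-23 + 84)*((-1 + 6)*(2 + 6)) = 61*(5*8) = 61*40 = 2440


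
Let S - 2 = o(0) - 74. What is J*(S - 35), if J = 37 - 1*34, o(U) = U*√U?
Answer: -321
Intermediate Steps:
o(U) = U^(3/2)
S = -72 (S = 2 + (0^(3/2) - 74) = 2 + (0 - 74) = 2 - 74 = -72)
J = 3 (J = 37 - 34 = 3)
J*(S - 35) = 3*(-72 - 35) = 3*(-107) = -321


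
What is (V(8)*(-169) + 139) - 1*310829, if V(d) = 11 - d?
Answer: -311197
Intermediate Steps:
(V(8)*(-169) + 139) - 1*310829 = ((11 - 1*8)*(-169) + 139) - 1*310829 = ((11 - 8)*(-169) + 139) - 310829 = (3*(-169) + 139) - 310829 = (-507 + 139) - 310829 = -368 - 310829 = -311197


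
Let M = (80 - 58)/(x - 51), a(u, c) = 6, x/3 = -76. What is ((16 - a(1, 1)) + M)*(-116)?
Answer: -321088/279 ≈ -1150.9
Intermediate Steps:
x = -228 (x = 3*(-76) = -228)
M = -22/279 (M = (80 - 58)/(-228 - 51) = 22/(-279) = 22*(-1/279) = -22/279 ≈ -0.078853)
((16 - a(1, 1)) + M)*(-116) = ((16 - 1*6) - 22/279)*(-116) = ((16 - 6) - 22/279)*(-116) = (10 - 22/279)*(-116) = (2768/279)*(-116) = -321088/279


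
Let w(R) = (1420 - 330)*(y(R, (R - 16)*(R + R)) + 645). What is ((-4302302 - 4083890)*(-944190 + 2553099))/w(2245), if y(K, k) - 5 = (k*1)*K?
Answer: -1686577473066/3061323873625 ≈ -0.55093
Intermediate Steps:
y(K, k) = 5 + K*k (y(K, k) = 5 + (k*1)*K = 5 + k*K = 5 + K*k)
w(R) = 708500 + 2180*R²*(-16 + R) (w(R) = (1420 - 330)*((5 + R*((R - 16)*(R + R))) + 645) = 1090*((5 + R*((-16 + R)*(2*R))) + 645) = 1090*((5 + R*(2*R*(-16 + R))) + 645) = 1090*((5 + 2*R²*(-16 + R)) + 645) = 1090*(650 + 2*R²*(-16 + R)) = 708500 + 2180*R²*(-16 + R))
((-4302302 - 4083890)*(-944190 + 2553099))/w(2245) = ((-4302302 - 4083890)*(-944190 + 2553099))/(708500 + 2180*2245²*(-16 + 2245)) = (-8386192*1608909)/(708500 + 2180*5040025*2229) = -13492619784528/(708500 + 24490590280500) = -13492619784528/24490590989000 = -13492619784528*1/24490590989000 = -1686577473066/3061323873625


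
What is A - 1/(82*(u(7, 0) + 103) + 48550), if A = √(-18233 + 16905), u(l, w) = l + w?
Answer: -1/57570 + 4*I*√83 ≈ -1.737e-5 + 36.442*I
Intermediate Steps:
A = 4*I*√83 (A = √(-1328) = 4*I*√83 ≈ 36.442*I)
A - 1/(82*(u(7, 0) + 103) + 48550) = 4*I*√83 - 1/(82*((7 + 0) + 103) + 48550) = 4*I*√83 - 1/(82*(7 + 103) + 48550) = 4*I*√83 - 1/(82*110 + 48550) = 4*I*√83 - 1/(9020 + 48550) = 4*I*√83 - 1/57570 = -1/57570 + 4*I*√83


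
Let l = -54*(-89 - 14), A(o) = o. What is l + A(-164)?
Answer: 5398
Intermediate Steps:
l = 5562 (l = -54*(-103) = 5562)
l + A(-164) = 5562 - 164 = 5398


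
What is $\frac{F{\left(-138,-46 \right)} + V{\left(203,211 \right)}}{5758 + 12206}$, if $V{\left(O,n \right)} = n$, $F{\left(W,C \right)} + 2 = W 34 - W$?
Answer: $- \frac{4345}{17964} \approx -0.24187$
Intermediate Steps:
$F{\left(W,C \right)} = -2 + 33 W$ ($F{\left(W,C \right)} = -2 - \left(W - W 34\right) = -2 + \left(34 W - W\right) = -2 + 33 W$)
$\frac{F{\left(-138,-46 \right)} + V{\left(203,211 \right)}}{5758 + 12206} = \frac{\left(-2 + 33 \left(-138\right)\right) + 211}{5758 + 12206} = \frac{\left(-2 - 4554\right) + 211}{17964} = \left(-4556 + 211\right) \frac{1}{17964} = \left(-4345\right) \frac{1}{17964} = - \frac{4345}{17964}$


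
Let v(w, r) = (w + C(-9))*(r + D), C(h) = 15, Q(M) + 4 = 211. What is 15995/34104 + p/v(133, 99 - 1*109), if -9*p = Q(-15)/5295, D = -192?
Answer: 7535709547/16067380980 ≈ 0.46901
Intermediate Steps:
Q(M) = 207 (Q(M) = -4 + 211 = 207)
p = -23/5295 ≈ -0.0043437
v(w, r) = (-192 + r)*(15 + w) (v(w, r) = (w + 15)*(r - 192) = (15 + w)*(-192 + r) = (-192 + r)*(15 + w))
15995/34104 + p/v(133, 99 - 1*109) = 15995/34104 - 23/(5295*(-2880 - 192*133 + 15*(99 - 1*109) + (99 - 1*109)*133)) = 15995*(1/34104) - 23/(5295*(-2880 - 25536 + 15*(99 - 109) + (99 - 109)*133)) = 2285/4872 - 23/(5295*(-2880 - 25536 + 15*(-10) - 10*133)) = 2285/4872 - 23/(5295*(-2880 - 25536 - 150 - 1330)) = 2285/4872 - 23/5295/(-29896) = 2285/4872 - 23/5295*(-1/29896) = 2285/4872 + 23/158299320 = 7535709547/16067380980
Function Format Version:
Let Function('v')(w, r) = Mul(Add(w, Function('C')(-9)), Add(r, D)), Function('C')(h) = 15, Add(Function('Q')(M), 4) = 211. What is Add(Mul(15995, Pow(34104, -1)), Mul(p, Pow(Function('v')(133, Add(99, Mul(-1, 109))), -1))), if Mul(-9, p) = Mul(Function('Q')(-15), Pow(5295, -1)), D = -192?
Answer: Rational(7535709547, 16067380980) ≈ 0.46901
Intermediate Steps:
Function('Q')(M) = 207 (Function('Q')(M) = Add(-4, 211) = 207)
p = Rational(-23, 5295) (p = Mul(Rational(-1, 9), Mul(207, Pow(5295, -1))) = Mul(Rational(-1, 9), Mul(207, Rational(1, 5295))) = Mul(Rational(-1, 9), Rational(69, 1765)) = Rational(-23, 5295) ≈ -0.0043437)
Function('v')(w, r) = Mul(Add(-192, r), Add(15, w)) (Function('v')(w, r) = Mul(Add(w, 15), Add(r, -192)) = Mul(Add(15, w), Add(-192, r)) = Mul(Add(-192, r), Add(15, w)))
Add(Mul(15995, Pow(34104, -1)), Mul(p, Pow(Function('v')(133, Add(99, Mul(-1, 109))), -1))) = Add(Mul(15995, Pow(34104, -1)), Mul(Rational(-23, 5295), Pow(Add(-2880, Mul(-192, 133), Mul(15, Add(99, Mul(-1, 109))), Mul(Add(99, Mul(-1, 109)), 133)), -1))) = Add(Mul(15995, Rational(1, 34104)), Mul(Rational(-23, 5295), Pow(Add(-2880, -25536, Mul(15, Add(99, -109)), Mul(Add(99, -109), 133)), -1))) = Add(Rational(2285, 4872), Mul(Rational(-23, 5295), Pow(Add(-2880, -25536, Mul(15, -10), Mul(-10, 133)), -1))) = Add(Rational(2285, 4872), Mul(Rational(-23, 5295), Pow(Add(-2880, -25536, -150, -1330), -1))) = Add(Rational(2285, 4872), Mul(Rational(-23, 5295), Pow(-29896, -1))) = Add(Rational(2285, 4872), Mul(Rational(-23, 5295), Rational(-1, 29896))) = Add(Rational(2285, 4872), Rational(23, 158299320)) = Rational(7535709547, 16067380980)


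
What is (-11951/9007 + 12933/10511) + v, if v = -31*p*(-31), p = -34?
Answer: -3093340910328/94672577 ≈ -32674.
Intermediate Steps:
v = -32674 (v = -31*(-34)*(-31) = 1054*(-31) = -32674)
(-11951/9007 + 12933/10511) + v = (-11951/9007 + 12933/10511) - 32674 = -9129430/94672577 - 32674 = -3093340910328/94672577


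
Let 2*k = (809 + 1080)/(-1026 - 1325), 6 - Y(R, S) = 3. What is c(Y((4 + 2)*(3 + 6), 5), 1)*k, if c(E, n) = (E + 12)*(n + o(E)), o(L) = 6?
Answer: -198345/4702 ≈ -42.183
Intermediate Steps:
Y(R, S) = 3 (Y(R, S) = 6 - 1*3 = 6 - 3 = 3)
k = -1889/4702 (k = ((809 + 1080)/(-1026 - 1325))/2 = (1889/(-2351))/2 = (1889*(-1/2351))/2 = (½)*(-1889/2351) = -1889/4702 ≈ -0.40174)
c(E, n) = (6 + n)*(12 + E) (c(E, n) = (E + 12)*(n + 6) = (12 + E)*(6 + n) = (6 + n)*(12 + E))
c(Y((4 + 2)*(3 + 6), 5), 1)*k = (72 + 6*3 + 12*1 + 3*1)*(-1889/4702) = (72 + 18 + 12 + 3)*(-1889/4702) = 105*(-1889/4702) = -198345/4702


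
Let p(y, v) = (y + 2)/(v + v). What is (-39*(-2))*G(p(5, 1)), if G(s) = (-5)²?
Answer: 1950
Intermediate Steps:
p(y, v) = (2 + y)/(2*v) (p(y, v) = (2 + y)/((2*v)) = (2 + y)*(1/(2*v)) = (2 + y)/(2*v))
G(s) = 25
(-39*(-2))*G(p(5, 1)) = -39*(-2)*25 = 78*25 = 1950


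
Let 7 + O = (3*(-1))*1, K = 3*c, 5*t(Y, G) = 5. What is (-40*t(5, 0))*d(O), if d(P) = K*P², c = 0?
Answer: 0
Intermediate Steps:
t(Y, G) = 1 (t(Y, G) = (⅕)*5 = 1)
K = 0 (K = 3*0 = 0)
O = -10 (O = -7 + (3*(-1))*1 = -7 - 3*1 = -7 - 3 = -10)
d(P) = 0 (d(P) = 0*P² = 0)
(-40*t(5, 0))*d(O) = -40*1*0 = -40*0 = 0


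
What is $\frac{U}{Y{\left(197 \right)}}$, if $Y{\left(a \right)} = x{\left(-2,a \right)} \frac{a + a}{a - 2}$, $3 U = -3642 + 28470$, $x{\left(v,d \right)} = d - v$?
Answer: $\frac{806910}{39203} \approx 20.583$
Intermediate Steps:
$U = 8276$ ($U = \frac{-3642 + 28470}{3} = \frac{1}{3} \cdot 24828 = 8276$)
$Y{\left(a \right)} = \frac{2 a \left(2 + a\right)}{-2 + a}$ ($Y{\left(a \right)} = \left(a - -2\right) \frac{a + a}{a - 2} = \left(a + 2\right) \frac{2 a}{-2 + a} = \left(2 + a\right) \frac{2 a}{-2 + a} = \frac{2 a \left(2 + a\right)}{-2 + a}$)
$\frac{U}{Y{\left(197 \right)}} = \frac{8276}{2 \cdot 197 \frac{1}{-2 + 197} \left(2 + 197\right)} = \frac{8276}{2 \cdot 197 \cdot \frac{1}{195} \cdot 199} = \frac{8276}{\frac{78406}{195}} = 8276 \cdot \frac{195}{78406} = \frac{806910}{39203}$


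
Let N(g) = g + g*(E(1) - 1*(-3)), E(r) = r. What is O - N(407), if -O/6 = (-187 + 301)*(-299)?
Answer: 202481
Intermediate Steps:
O = 204516 (O = -6*(-187 + 301)*(-299) = -684*(-299) = -6*(-34086) = 204516)
N(g) = 5*g (N(g) = g + g*(1 - 1*(-3)) = g + g*(1 + 3) = g + g*4 = g + 4*g = 5*g)
O - N(407) = 204516 - 5*407 = 204516 - 1*2035 = 204516 - 2035 = 202481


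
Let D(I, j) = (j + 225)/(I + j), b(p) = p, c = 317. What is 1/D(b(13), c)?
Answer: 165/271 ≈ 0.60886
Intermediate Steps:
D(I, j) = (225 + j)/(I + j)
1/D(b(13), c) = 1/((225 + 317)/(13 + 317)) = 1/(542/330) = 1/((1/330)*542) = 1/(271/165) = 165/271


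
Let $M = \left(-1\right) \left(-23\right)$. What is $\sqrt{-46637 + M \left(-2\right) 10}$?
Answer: $3 i \sqrt{5233} \approx 217.02 i$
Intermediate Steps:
$M = 23$
$\sqrt{-46637 + M \left(-2\right) 10} = \sqrt{-46637 + 23 \left(-2\right) 10} = \sqrt{-46637 - 460} = \sqrt{-47097} = 3 i \sqrt{5233}$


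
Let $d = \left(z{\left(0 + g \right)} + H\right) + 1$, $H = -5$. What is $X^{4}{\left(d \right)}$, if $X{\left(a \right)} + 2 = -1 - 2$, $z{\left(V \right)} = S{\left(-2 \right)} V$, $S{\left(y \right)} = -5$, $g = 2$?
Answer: $625$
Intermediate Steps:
$z{\left(V \right)} = - 5 V$
$d = -14$ ($d = \left(- 5 \left(0 + 2\right) - 5\right) + 1 = \left(\left(-5\right) 2 - 5\right) + 1 = \left(-10 - 5\right) + 1 = -15 + 1 = -14$)
$X{\left(a \right)} = -5$ ($X{\left(a \right)} = -2 - 3 = -5$)
$X^{4}{\left(d \right)} = \left(-5\right)^{4} = 625$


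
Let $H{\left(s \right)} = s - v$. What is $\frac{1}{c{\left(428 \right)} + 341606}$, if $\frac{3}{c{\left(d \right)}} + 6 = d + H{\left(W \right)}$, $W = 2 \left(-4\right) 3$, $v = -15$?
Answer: $\frac{413}{141083281} \approx 2.9274 \cdot 10^{-6}$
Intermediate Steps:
$W = -24$ ($W = \left(-8\right) 3 = -24$)
$H{\left(s \right)} = 15 + s$ ($H{\left(s \right)} = s - -15 = s + 15 = 15 + s$)
$c{\left(d \right)} = \frac{3}{-15 + d}$ ($c{\left(d \right)} = \frac{3}{-6 + \left(d + \left(15 - 24\right)\right)} = \frac{3}{-6 + \left(d - 9\right)} = \frac{3}{-6 + \left(-9 + d\right)} = \frac{3}{-15 + d}$)
$\frac{1}{c{\left(428 \right)} + 341606} = \frac{1}{\frac{3}{-15 + 428} + 341606} = \frac{1}{\frac{3}{413} + 341606} = \frac{1}{\frac{141083281}{413}} = \frac{413}{141083281}$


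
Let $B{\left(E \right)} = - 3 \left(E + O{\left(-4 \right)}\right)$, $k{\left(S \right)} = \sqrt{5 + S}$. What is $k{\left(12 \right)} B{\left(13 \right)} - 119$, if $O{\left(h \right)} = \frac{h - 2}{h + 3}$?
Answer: $-119 - 57 \sqrt{17} \approx -354.02$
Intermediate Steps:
$O{\left(h \right)} = \frac{-2 + h}{3 + h}$
$B{\left(E \right)} = -18 - 3 E$ ($B{\left(E \right)} = - 3 \left(E + \frac{-2 - 4}{3 - 4}\right) = - 3 \left(E + \frac{1}{-1} \left(-6\right)\right) = - 3 \left(E - -6\right) = - 3 \left(E + 6\right) = - 3 \left(6 + E\right) = -18 - 3 E$)
$k{\left(12 \right)} B{\left(13 \right)} - 119 = \sqrt{5 + 12} \left(-18 - 39\right) - 119 = \sqrt{17} \left(-18 - 39\right) - 119 = \sqrt{17} \left(-57\right) - 119 = - 57 \sqrt{17} - 119 = -119 - 57 \sqrt{17}$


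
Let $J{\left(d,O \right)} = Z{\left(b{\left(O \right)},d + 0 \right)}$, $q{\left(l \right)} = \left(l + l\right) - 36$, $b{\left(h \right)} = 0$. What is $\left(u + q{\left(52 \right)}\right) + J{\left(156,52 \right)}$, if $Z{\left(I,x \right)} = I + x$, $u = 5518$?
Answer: $5742$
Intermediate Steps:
$q{\left(l \right)} = -36 + 2 l$ ($q{\left(l \right)} = 2 l - 36 = -36 + 2 l$)
$J{\left(d,O \right)} = d$ ($J{\left(d,O \right)} = 0 + \left(d + 0\right) = 0 + d = d$)
$\left(u + q{\left(52 \right)}\right) + J{\left(156,52 \right)} = \left(5518 + \left(-36 + 2 \cdot 52\right)\right) + 156 = \left(5518 + \left(-36 + 104\right)\right) + 156 = \left(5518 + 68\right) + 156 = 5586 + 156 = 5742$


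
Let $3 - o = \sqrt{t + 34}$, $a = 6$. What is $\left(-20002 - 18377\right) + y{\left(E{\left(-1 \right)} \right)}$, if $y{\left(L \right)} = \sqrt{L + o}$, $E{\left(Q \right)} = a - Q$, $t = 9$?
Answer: $-38379 + \sqrt{10 - \sqrt{43}} \approx -38377.0$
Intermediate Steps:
$o = 3 - \sqrt{43}$ ($o = 3 - \sqrt{9 + 34} = 3 - \sqrt{43} \approx -3.5574$)
$E{\left(Q \right)} = 6 - Q$
$y{\left(L \right)} = \sqrt{3 + L - \sqrt{43}}$ ($y{\left(L \right)} = \sqrt{L + \left(3 - \sqrt{43}\right)} = \sqrt{3 + L - \sqrt{43}}$)
$\left(-20002 - 18377\right) + y{\left(E{\left(-1 \right)} \right)} = \left(-20002 - 18377\right) + \sqrt{3 + \left(6 - -1\right) - \sqrt{43}} = -38379 + \sqrt{3 + \left(6 + 1\right) - \sqrt{43}} = -38379 + \sqrt{3 + 7 - \sqrt{43}} = -38379 + \sqrt{10 - \sqrt{43}}$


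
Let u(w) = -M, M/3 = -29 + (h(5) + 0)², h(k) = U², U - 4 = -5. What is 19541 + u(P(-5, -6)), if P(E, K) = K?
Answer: 19625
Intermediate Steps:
U = -1 (U = 4 - 5 = -1)
h(k) = 1 (h(k) = (-1)² = 1)
M = -84 (M = 3*(-29 + (1 + 0)²) = 3*(-29 + 1²) = 3*(-29 + 1) = 3*(-28) = -84)
u(w) = 84 (u(w) = -1*(-84) = 84)
19541 + u(P(-5, -6)) = 19541 + 84 = 19625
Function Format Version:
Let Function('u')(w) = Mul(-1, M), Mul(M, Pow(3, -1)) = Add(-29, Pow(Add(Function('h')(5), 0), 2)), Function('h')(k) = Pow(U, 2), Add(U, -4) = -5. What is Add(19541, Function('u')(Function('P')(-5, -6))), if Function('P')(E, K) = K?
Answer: 19625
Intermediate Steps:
U = -1 (U = Add(4, -5) = -1)
Function('h')(k) = 1 (Function('h')(k) = Pow(-1, 2) = 1)
M = -84 (M = Mul(3, Add(-29, Pow(Add(1, 0), 2))) = Mul(3, Add(-29, Pow(1, 2))) = Mul(3, Add(-29, 1)) = Mul(3, -28) = -84)
Function('u')(w) = 84 (Function('u')(w) = Mul(-1, -84) = 84)
Add(19541, Function('u')(Function('P')(-5, -6))) = Add(19541, 84) = 19625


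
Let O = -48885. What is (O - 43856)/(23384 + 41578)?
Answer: -92741/64962 ≈ -1.4276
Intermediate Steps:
(O - 43856)/(23384 + 41578) = (-48885 - 43856)/(23384 + 41578) = -92741/64962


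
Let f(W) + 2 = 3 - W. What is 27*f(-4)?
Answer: 135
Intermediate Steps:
f(W) = 1 - W (f(W) = -2 + (3 - W) = 1 - W)
27*f(-4) = 27*(1 - 1*(-4)) = 27*(1 + 4) = 27*5 = 135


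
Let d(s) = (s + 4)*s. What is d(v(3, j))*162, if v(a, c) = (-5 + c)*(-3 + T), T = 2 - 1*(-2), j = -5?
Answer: 9720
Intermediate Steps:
T = 4 (T = 2 + 2 = 4)
v(a, c) = -5 + c (v(a, c) = (-5 + c)*(-3 + 4) = (-5 + c)*1 = -5 + c)
d(s) = s*(4 + s) (d(s) = (4 + s)*s = s*(4 + s))
d(v(3, j))*162 = ((-5 - 5)*(4 + (-5 - 5)))*162 = -10*(4 - 10)*162 = -10*(-6)*162 = 60*162 = 9720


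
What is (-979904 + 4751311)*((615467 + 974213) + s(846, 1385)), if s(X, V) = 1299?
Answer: 6000229337453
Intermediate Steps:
(-979904 + 4751311)*((615467 + 974213) + s(846, 1385)) = (-979904 + 4751311)*((615467 + 974213) + 1299) = 3771407*(1589680 + 1299) = 3771407*1590979 = 6000229337453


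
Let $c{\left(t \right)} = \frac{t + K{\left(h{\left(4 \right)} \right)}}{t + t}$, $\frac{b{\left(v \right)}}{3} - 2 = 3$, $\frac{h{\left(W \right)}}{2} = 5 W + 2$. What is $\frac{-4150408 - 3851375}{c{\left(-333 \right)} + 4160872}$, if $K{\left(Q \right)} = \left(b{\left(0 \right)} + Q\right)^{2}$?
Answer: $- \frac{2664593739}{1385568802} \approx -1.9231$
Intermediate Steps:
$h{\left(W \right)} = 4 + 10 W$ ($h{\left(W \right)} = 2 \left(5 W + 2\right) = 2 \left(2 + 5 W\right) = 4 + 10 W$)
$b{\left(v \right)} = 15$ ($b{\left(v \right)} = 6 + 3 \cdot 3 = 6 + 9 = 15$)
$K{\left(Q \right)} = \left(15 + Q\right)^{2}$
$c{\left(t \right)} = \frac{3481 + t}{2 t}$ ($c{\left(t \right)} = \frac{t + \left(15 + \left(4 + 10 \cdot 4\right)\right)^{2}}{t + t} = \frac{t + \left(15 + \left(4 + 40\right)\right)^{2}}{2 t} = \left(t + \left(15 + 44\right)^{2}\right) \frac{1}{2 t} = \left(t + 59^{2}\right) \frac{1}{2 t} = \left(t + 3481\right) \frac{1}{2 t} = \left(3481 + t\right) \frac{1}{2 t} = \frac{3481 + t}{2 t}$)
$\frac{-4150408 - 3851375}{c{\left(-333 \right)} + 4160872} = \frac{-4150408 - 3851375}{\frac{3481 - 333}{2 \left(-333\right)} + 4160872} = - \frac{8001783}{\frac{1}{2} \left(- \frac{1}{333}\right) 3148 + 4160872} = - \frac{8001783}{- \frac{1574}{333} + 4160872} = - \frac{8001783}{\frac{1385568802}{333}} = \left(-8001783\right) \frac{333}{1385568802} = - \frac{2664593739}{1385568802}$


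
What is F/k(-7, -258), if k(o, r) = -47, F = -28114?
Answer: 28114/47 ≈ 598.17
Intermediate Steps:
F/k(-7, -258) = -28114/(-47) = -28114*(-1/47) = 28114/47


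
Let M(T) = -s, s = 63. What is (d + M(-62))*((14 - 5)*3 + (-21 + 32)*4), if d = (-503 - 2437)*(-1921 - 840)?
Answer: 576326667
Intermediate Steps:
M(T) = -63 (M(T) = -1*63 = -63)
d = 8117340 (d = -2940*(-2761) = 8117340)
(d + M(-62))*((14 - 5)*3 + (-21 + 32)*4) = (8117340 - 63)*((14 - 5)*3 + (-21 + 32)*4) = 8117277*(9*3 + 11*4) = 8117277*(27 + 44) = 8117277*71 = 576326667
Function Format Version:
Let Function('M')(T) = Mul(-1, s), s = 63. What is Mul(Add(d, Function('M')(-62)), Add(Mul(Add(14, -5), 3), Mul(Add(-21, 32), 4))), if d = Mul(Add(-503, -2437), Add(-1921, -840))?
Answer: 576326667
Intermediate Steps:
Function('M')(T) = -63 (Function('M')(T) = Mul(-1, 63) = -63)
d = 8117340 (d = Mul(-2940, -2761) = 8117340)
Mul(Add(d, Function('M')(-62)), Add(Mul(Add(14, -5), 3), Mul(Add(-21, 32), 4))) = Mul(Add(8117340, -63), Add(Mul(Add(14, -5), 3), Mul(Add(-21, 32), 4))) = Mul(8117277, Add(Mul(9, 3), Mul(11, 4))) = Mul(8117277, Add(27, 44)) = Mul(8117277, 71) = 576326667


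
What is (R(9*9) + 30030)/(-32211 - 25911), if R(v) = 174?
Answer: -1678/3229 ≈ -0.51967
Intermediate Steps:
(R(9*9) + 30030)/(-32211 - 25911) = (174 + 30030)/(-32211 - 25911) = 30204/(-58122) = 30204*(-1/58122) = -1678/3229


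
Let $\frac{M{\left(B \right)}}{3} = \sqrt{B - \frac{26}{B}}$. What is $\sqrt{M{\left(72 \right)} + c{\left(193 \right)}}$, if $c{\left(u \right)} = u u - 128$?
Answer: $\frac{\sqrt{148484 + 2 \sqrt{2579}}}{2} \approx 192.73$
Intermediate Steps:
$c{\left(u \right)} = -128 + u^{2}$ ($c{\left(u \right)} = u^{2} - 128 = -128 + u^{2}$)
$M{\left(B \right)} = 3 \sqrt{B - \frac{26}{B}}$
$\sqrt{M{\left(72 \right)} + c{\left(193 \right)}} = \sqrt{3 \sqrt{72 - \frac{26}{72}} - \left(128 - 193^{2}\right)} = \sqrt{3 \sqrt{72 - \frac{13}{36}} + \left(-128 + 37249\right)} = \sqrt{3 \sqrt{72 - \frac{13}{36}} + 37121} = \sqrt{3 \sqrt{\frac{2579}{36}} + 37121} = \sqrt{3 \frac{\sqrt{2579}}{6} + 37121} = \sqrt{\frac{\sqrt{2579}}{2} + 37121} = \sqrt{37121 + \frac{\sqrt{2579}}{2}}$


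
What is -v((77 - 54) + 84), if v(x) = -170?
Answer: 170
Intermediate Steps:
-v((77 - 54) + 84) = -1*(-170) = 170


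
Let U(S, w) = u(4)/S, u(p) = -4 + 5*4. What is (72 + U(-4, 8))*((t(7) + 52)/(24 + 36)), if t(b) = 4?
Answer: 952/15 ≈ 63.467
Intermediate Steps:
u(p) = 16 (u(p) = -4 + 20 = 16)
U(S, w) = 16/S
(72 + U(-4, 8))*((t(7) + 52)/(24 + 36)) = (72 + 16/(-4))*((4 + 52)/(24 + 36)) = (72 + 16*(-¼))*(56/60) = (72 - 4)*(56*(1/60)) = 68*(14/15) = 952/15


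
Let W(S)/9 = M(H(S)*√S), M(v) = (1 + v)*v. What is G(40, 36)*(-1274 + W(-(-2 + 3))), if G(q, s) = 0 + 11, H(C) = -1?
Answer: -14113 - 99*I ≈ -14113.0 - 99.0*I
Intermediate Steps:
G(q, s) = 11
M(v) = v*(1 + v)
W(S) = -9*√S*(1 - √S) (W(S) = 9*((-√S)*(1 - √S)) = 9*(-√S*(1 - √S)) = -9*√S*(1 - √S))
G(40, 36)*(-1274 + W(-(-2 + 3))) = 11*(-1274 + (-9*I*√(-2 + 3) + 9*(-(-2 + 3)))) = 11*(-1274 + (-9*I + 9*(-1*1))) = 11*(-1274 + (-9*I + 9*(-1))) = 11*(-1274 + (-9*I - 9)) = 11*(-1274 + (-9 - 9*I)) = 11*(-1283 - 9*I) = -14113 - 99*I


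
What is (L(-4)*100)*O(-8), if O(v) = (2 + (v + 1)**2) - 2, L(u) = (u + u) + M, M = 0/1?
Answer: -39200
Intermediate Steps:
M = 0 (M = 0*1 = 0)
L(u) = 2*u (L(u) = (u + u) + 0 = 2*u + 0 = 2*u)
O(v) = (1 + v)**2 (O(v) = (2 + (1 + v)**2) - 2 = (1 + v)**2)
(L(-4)*100)*O(-8) = ((2*(-4))*100)*(1 - 8)**2 = -8*100*(-7)**2 = -800*49 = -39200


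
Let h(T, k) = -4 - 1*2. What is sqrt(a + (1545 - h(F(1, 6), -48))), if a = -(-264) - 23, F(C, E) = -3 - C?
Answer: 16*sqrt(7) ≈ 42.332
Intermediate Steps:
h(T, k) = -6 (h(T, k) = -4 - 2 = -6)
a = 241 (a = -24*(-11) - 23 = 264 - 23 = 241)
sqrt(a + (1545 - h(F(1, 6), -48))) = sqrt(241 + (1545 - 1*(-6))) = sqrt(241 + (1545 + 6)) = sqrt(241 + 1551) = sqrt(1792) = 16*sqrt(7)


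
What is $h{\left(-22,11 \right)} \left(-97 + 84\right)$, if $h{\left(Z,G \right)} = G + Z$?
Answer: $143$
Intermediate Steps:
$h{\left(-22,11 \right)} \left(-97 + 84\right) = \left(11 - 22\right) \left(-97 + 84\right) = \left(-11\right) \left(-13\right) = 143$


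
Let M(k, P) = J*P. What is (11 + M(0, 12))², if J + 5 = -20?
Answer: 83521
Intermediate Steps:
J = -25 (J = -5 - 20 = -25)
M(k, P) = -25*P
(11 + M(0, 12))² = (11 - 25*12)² = (11 - 300)² = (-289)² = 83521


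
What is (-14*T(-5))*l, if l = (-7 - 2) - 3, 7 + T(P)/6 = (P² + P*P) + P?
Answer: 38304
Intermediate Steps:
T(P) = -42 + 6*P + 12*P² (T(P) = -42 + 6*((P² + P*P) + P) = -42 + 6*((P² + P²) + P) = -42 + 6*(2*P² + P) = -42 + 6*(P + 2*P²) = -42 + (6*P + 12*P²) = -42 + 6*P + 12*P²)
l = -12 (l = -9 - 3 = -12)
(-14*T(-5))*l = -14*(-42 + 6*(-5) + 12*(-5)²)*(-12) = -14*(-42 - 30 + 12*25)*(-12) = -14*(-42 - 30 + 300)*(-12) = -14*228*(-12) = -3192*(-12) = 38304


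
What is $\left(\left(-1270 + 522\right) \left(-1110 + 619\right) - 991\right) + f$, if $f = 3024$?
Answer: $369301$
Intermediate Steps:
$\left(\left(-1270 + 522\right) \left(-1110 + 619\right) - 991\right) + f = \left(\left(-1270 + 522\right) \left(-1110 + 619\right) - 991\right) + 3024 = \left(\left(-748\right) \left(-491\right) - 991\right) + 3024 = \left(367268 - 991\right) + 3024 = 366277 + 3024 = 369301$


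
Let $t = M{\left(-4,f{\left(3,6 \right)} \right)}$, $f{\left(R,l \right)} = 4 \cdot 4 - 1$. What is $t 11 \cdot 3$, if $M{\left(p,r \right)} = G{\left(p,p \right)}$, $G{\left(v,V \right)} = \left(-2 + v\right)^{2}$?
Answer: $1188$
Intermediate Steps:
$f{\left(R,l \right)} = 15$ ($f{\left(R,l \right)} = 16 - 1 = 15$)
$M{\left(p,r \right)} = \left(-2 + p\right)^{2}$
$t = 36$ ($t = \left(-2 - 4\right)^{2} = \left(-6\right)^{2} = 36$)
$t 11 \cdot 3 = 36 \cdot 11 \cdot 3 = 396 \cdot 3 = 1188$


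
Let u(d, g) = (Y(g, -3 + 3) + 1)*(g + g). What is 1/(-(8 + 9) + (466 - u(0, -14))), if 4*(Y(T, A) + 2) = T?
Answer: 1/323 ≈ 0.0030960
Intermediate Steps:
Y(T, A) = -2 + T/4
u(d, g) = 2*g*(-1 + g/4) (u(d, g) = ((-2 + g/4) + 1)*(g + g) = (-1 + g/4)*(2*g) = 2*g*(-1 + g/4))
1/(-(8 + 9) + (466 - u(0, -14))) = 1/(-(8 + 9) + (466 - (-14)*(-4 - 14)/2)) = 1/(-1*17 + (466 - (-14)*(-18)/2)) = 1/(-17 + (466 - 1*126)) = 1/(-17 + (466 - 126)) = 1/(-17 + 340) = 1/323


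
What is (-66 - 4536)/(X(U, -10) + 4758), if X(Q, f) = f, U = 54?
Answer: -2301/2374 ≈ -0.96925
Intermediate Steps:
(-66 - 4536)/(X(U, -10) + 4758) = (-66 - 4536)/(-10 + 4758) = -4602/4748 = -4602*1/4748 = -2301/2374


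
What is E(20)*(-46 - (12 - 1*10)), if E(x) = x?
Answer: -960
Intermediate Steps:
E(20)*(-46 - (12 - 1*10)) = 20*(-46 - (12 - 1*10)) = 20*(-46 - (12 - 10)) = 20*(-46 - 1*2) = 20*(-46 - 2) = 20*(-48) = -960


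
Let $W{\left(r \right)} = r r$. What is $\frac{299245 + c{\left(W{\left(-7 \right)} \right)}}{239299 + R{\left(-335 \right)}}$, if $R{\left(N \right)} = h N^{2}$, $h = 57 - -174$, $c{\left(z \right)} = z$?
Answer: $\frac{149647}{13081637} \approx 0.011439$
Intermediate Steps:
$W{\left(r \right)} = r^{2}$
$h = 231$ ($h = 57 + 174 = 231$)
$R{\left(N \right)} = 231 N^{2}$
$\frac{299245 + c{\left(W{\left(-7 \right)} \right)}}{239299 + R{\left(-335 \right)}} = \frac{299245 + \left(-7\right)^{2}}{239299 + 231 \left(-335\right)^{2}} = \frac{299245 + 49}{239299 + 231 \cdot 112225} = \frac{299294}{239299 + 25923975} = \frac{299294}{26163274} = 299294 \cdot \frac{1}{26163274} = \frac{149647}{13081637}$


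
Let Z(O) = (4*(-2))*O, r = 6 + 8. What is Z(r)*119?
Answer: -13328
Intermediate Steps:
r = 14
Z(O) = -8*O
Z(r)*119 = -8*14*119 = -112*119 = -13328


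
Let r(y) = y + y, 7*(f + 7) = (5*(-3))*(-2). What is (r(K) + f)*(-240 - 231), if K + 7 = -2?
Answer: 68295/7 ≈ 9756.4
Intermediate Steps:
K = -9 (K = -7 - 2 = -9)
f = -19/7 (f = -7 + ((5*(-3))*(-2))/7 = -7 + (-15*(-2))/7 = -7 + (1/7)*30 = -7 + 30/7 = -19/7 ≈ -2.7143)
r(y) = 2*y
(r(K) + f)*(-240 - 231) = (2*(-9) - 19/7)*(-240 - 231) = (-18 - 19/7)*(-471) = -145/7*(-471) = 68295/7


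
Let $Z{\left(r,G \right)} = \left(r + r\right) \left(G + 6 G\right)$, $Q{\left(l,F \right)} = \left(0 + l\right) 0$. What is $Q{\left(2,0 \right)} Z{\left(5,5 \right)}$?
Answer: $0$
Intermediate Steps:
$Q{\left(l,F \right)} = 0$ ($Q{\left(l,F \right)} = l 0 = 0$)
$Z{\left(r,G \right)} = 14 G r$ ($Z{\left(r,G \right)} = 2 r 7 G = 14 G r$)
$Q{\left(2,0 \right)} Z{\left(5,5 \right)} = 0 \cdot 14 \cdot 5 \cdot 5 = 0 \cdot 350 = 0$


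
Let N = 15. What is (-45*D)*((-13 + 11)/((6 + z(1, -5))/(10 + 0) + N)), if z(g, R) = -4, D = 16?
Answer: 1800/19 ≈ 94.737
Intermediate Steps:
(-45*D)*((-13 + 11)/((6 + z(1, -5))/(10 + 0) + N)) = (-45*16)*((-13 + 11)/((6 - 4)/(10 + 0) + 15)) = -(-1440)/(2/10 + 15) = -(-1440)/(2*(⅒) + 15) = -(-1440)/(⅕ + 15) = -(-1440)/76/5 = -(-1440)*5/76 = -720*(-5/38) = 1800/19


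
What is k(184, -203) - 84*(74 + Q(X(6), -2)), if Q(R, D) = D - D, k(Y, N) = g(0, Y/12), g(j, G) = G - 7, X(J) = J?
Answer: -18623/3 ≈ -6207.7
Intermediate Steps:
g(j, G) = -7 + G
k(Y, N) = -7 + Y/12
Q(R, D) = 0
k(184, -203) - 84*(74 + Q(X(6), -2)) = (-7 + (1/12)*184) - 84*(74 + 0) = (-7 + 46/3) - 84*74 = 25/3 - 1*6216 = 25/3 - 6216 = -18623/3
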